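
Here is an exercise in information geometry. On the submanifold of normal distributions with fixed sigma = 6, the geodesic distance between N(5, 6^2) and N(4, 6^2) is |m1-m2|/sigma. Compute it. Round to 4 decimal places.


On the fixed-variance normal subfamily, geodesic distance = |m1-m2|/sigma.
|5 - 4| = 1.
sigma = 6.
d = 1/6 = 0.1667

0.1667


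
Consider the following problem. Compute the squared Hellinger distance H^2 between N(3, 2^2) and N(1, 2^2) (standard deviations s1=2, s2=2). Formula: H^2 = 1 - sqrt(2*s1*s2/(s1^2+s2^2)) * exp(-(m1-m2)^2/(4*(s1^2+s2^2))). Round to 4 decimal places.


Squared Hellinger distance for Gaussians:
H^2 = 1 - sqrt(2*s1*s2/(s1^2+s2^2)) * exp(-(m1-m2)^2/(4*(s1^2+s2^2))).
s1^2 = 4, s2^2 = 4, s1^2+s2^2 = 8.
sqrt(2*2*2/(8)) = 1.0.
(m1-m2)^2 = (2)^2 = 4.
exp(-4/(4*8)) = exp(-0.125) = 0.882497.
H^2 = 1 - 1.0*0.882497 = 0.1175

0.1175


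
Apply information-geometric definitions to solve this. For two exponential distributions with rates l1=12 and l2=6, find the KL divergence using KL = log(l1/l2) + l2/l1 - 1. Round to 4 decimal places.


KL divergence for exponential family:
KL = log(l1/l2) + l2/l1 - 1.
log(12/6) = 0.693147.
6/12 = 0.5.
KL = 0.693147 + 0.5 - 1 = 0.1931

0.1931


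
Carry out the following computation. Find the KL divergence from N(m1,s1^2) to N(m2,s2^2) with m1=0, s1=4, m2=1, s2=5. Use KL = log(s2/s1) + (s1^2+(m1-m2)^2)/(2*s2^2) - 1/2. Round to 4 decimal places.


KL divergence between normal distributions:
KL = log(s2/s1) + (s1^2 + (m1-m2)^2)/(2*s2^2) - 1/2.
log(5/4) = 0.223144.
(4^2 + (0-1)^2)/(2*5^2) = (16 + 1)/50 = 0.34.
KL = 0.223144 + 0.34 - 0.5 = 0.0631

0.0631


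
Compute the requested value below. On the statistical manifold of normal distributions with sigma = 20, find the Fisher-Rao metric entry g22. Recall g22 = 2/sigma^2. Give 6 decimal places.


For the 2-parameter normal family, the Fisher metric has:
  g11 = 1/sigma^2, g22 = 2/sigma^2.
sigma = 20, sigma^2 = 400.
g22 = 0.005000

0.005000


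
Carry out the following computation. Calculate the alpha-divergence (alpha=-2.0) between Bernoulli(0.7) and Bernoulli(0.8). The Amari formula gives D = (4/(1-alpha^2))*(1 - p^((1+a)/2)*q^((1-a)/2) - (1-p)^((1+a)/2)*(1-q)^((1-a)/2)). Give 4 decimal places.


Amari alpha-divergence:
D = (4/(1-alpha^2))*(1 - p^((1+a)/2)*q^((1-a)/2) - (1-p)^((1+a)/2)*(1-q)^((1-a)/2)).
alpha = -2.0, p = 0.7, q = 0.8.
e1 = (1+alpha)/2 = -0.5, e2 = (1-alpha)/2 = 1.5.
t1 = p^e1 * q^e2 = 0.7^-0.5 * 0.8^1.5 = 0.855236.
t2 = (1-p)^e1 * (1-q)^e2 = 0.3^-0.5 * 0.2^1.5 = 0.163299.
4/(1-alpha^2) = -1.333333.
D = -1.333333*(1 - 0.855236 - 0.163299) = 0.0247

0.0247


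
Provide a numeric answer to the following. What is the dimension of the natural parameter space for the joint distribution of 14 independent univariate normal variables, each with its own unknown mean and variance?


Exponential family dimension calculation:
Each univariate normal has two natural parameters (mu/sigma^2 and -1/(2 sigma^2)).
With 14 independent components, dim = 2 * 14 = 28.

28


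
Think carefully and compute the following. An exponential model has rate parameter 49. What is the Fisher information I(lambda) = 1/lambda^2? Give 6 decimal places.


Fisher information for exponential: I(lambda) = 1/lambda^2.
lambda = 49, lambda^2 = 2401.
I = 1/2401 = 0.000416

0.000416


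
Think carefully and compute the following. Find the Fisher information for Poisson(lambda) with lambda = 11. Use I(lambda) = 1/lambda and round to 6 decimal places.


Fisher information for Poisson: I(lambda) = 1/lambda.
lambda = 11.
I(lambda) = 1/11 = 0.090909

0.090909


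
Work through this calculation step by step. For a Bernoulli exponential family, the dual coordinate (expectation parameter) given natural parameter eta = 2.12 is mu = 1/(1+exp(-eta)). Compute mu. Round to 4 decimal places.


Dual coordinate (expectation parameter) for Bernoulli:
mu = 1/(1+exp(-eta)).
eta = 2.12.
exp(-eta) = exp(-2.12) = 0.120032.
mu = 1/(1+0.120032) = 0.8928

0.8928


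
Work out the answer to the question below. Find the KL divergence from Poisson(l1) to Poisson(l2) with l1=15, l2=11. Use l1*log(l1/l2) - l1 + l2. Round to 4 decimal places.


KL divergence for Poisson:
KL = l1*log(l1/l2) - l1 + l2.
l1 = 15, l2 = 11.
log(15/11) = 0.310155.
l1*log(l1/l2) = 15 * 0.310155 = 4.652324.
KL = 4.652324 - 15 + 11 = 0.6523

0.6523


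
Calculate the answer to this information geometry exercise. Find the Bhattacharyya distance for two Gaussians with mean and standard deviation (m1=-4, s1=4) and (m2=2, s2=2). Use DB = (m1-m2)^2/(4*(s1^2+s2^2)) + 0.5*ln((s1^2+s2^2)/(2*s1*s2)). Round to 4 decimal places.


Bhattacharyya distance between two Gaussians:
DB = (m1-m2)^2/(4*(s1^2+s2^2)) + (1/2)*ln((s1^2+s2^2)/(2*s1*s2)).
(m1-m2)^2 = (-6)^2 = 36.
s1^2+s2^2 = 16 + 4 = 20.
term1 = 36/80 = 0.45.
term2 = 0.5*ln(20/16.0) = 0.111572.
DB = 0.45 + 0.111572 = 0.5616

0.5616


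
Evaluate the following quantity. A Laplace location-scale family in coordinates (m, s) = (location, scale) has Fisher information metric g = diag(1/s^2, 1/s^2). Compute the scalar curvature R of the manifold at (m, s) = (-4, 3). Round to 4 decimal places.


The metric has the form g = (A dm^2 + B ds^2)/s^2 with A = 1, B = 1.
Substitute u = sqrt(A/B)*m: g = B*(du^2 + ds^2)/s^2, i.e. B times the
Poincare upper half-plane metric, which has constant Gaussian curvature -1.
Scaling a 2D metric by a constant c divides the Gaussian curvature by c,
so K = -1/B = -1/(1) = -1.0000 everywhere (the point (m, s) = (-4, 3) is irrelevant:
the curvature is constant).
Scalar curvature in dimension 2: R = 2K = -2/(1) = -2.0000.

-2.0000


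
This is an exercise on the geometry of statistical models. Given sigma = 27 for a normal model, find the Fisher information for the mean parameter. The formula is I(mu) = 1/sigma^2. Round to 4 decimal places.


The Fisher information for the mean of a normal distribution is I(mu) = 1/sigma^2.
sigma = 27, so sigma^2 = 729.
I(mu) = 1/729 = 0.0014

0.0014


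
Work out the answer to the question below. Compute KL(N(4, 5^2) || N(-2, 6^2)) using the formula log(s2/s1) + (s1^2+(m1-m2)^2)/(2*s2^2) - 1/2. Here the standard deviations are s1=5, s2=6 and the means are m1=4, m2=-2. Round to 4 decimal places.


KL divergence between normal distributions:
KL = log(s2/s1) + (s1^2 + (m1-m2)^2)/(2*s2^2) - 1/2.
log(6/5) = 0.182322.
(5^2 + (4--2)^2)/(2*6^2) = (25 + 36)/72 = 0.847222.
KL = 0.182322 + 0.847222 - 0.5 = 0.5295

0.5295


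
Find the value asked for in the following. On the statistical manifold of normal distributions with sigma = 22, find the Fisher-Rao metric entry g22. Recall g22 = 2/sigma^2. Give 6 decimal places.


For the 2-parameter normal family, the Fisher metric has:
  g11 = 1/sigma^2, g22 = 2/sigma^2.
sigma = 22, sigma^2 = 484.
g22 = 0.004132

0.004132


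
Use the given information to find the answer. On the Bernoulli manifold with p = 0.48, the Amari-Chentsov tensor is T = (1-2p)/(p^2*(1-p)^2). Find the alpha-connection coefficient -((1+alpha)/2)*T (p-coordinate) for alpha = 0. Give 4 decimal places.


Skewness (Amari-Chentsov) tensor: T = (1-2p)/(p^2*(1-p)^2).
p = 0.48, 1-2p = 0.04, p^2 = 0.2304, (1-p)^2 = 0.2704.
T = 0.04/(0.2304 * 0.2704) = 0.642053.
In the p-coordinate, Gamma^(alpha) = Gamma^(0) - (alpha/2)*T with Gamma^(0) = (1/2)*g'(p) = -T/2,
so Gamma^(alpha) = -((1+alpha)/2)*T.
alpha = 0, -(1+alpha)/2 = -0.5.
Gamma = -0.5 * 0.642053 = -0.3210

-0.3210


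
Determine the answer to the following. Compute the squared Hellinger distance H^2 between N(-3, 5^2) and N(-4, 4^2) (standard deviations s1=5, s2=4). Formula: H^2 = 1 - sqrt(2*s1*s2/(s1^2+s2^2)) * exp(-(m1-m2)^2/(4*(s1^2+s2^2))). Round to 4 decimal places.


Squared Hellinger distance for Gaussians:
H^2 = 1 - sqrt(2*s1*s2/(s1^2+s2^2)) * exp(-(m1-m2)^2/(4*(s1^2+s2^2))).
s1^2 = 25, s2^2 = 16, s1^2+s2^2 = 41.
sqrt(2*5*4/(41)) = 0.98773.
(m1-m2)^2 = (1)^2 = 1.
exp(-1/(4*41)) = exp(-0.006098) = 0.993921.
H^2 = 1 - 0.98773*0.993921 = 0.0183

0.0183


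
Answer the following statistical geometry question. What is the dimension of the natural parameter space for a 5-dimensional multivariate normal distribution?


Exponential family dimension calculation:
For 5-dim MVN: mean has 5 params, covariance has 5*6/2 = 15 unique entries.
Total dim = 5 + 15 = 20.

20


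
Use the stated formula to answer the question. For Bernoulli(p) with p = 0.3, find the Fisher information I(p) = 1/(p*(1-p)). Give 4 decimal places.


For Bernoulli(p), Fisher information is I(p) = 1/(p*(1-p)).
p = 0.3, 1-p = 0.7.
p*(1-p) = 0.21.
I(p) = 1/0.21 = 4.7619

4.7619


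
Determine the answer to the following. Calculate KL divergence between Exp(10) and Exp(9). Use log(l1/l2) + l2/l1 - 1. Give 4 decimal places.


KL divergence for exponential family:
KL = log(l1/l2) + l2/l1 - 1.
log(10/9) = 0.105361.
9/10 = 0.9.
KL = 0.105361 + 0.9 - 1 = 0.0054

0.0054


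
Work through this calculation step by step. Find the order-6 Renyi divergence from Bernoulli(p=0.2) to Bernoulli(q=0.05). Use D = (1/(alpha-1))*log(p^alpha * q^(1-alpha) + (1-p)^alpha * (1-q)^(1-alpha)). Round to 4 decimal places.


Renyi divergence of order alpha between Bernoulli distributions:
D = (1/(alpha-1))*log(p^alpha * q^(1-alpha) + (1-p)^alpha * (1-q)^(1-alpha)).
alpha = 6, p = 0.2, q = 0.05.
p^alpha * q^(1-alpha) = 0.2^6 * 0.05^-5 = 204.8.
(1-p)^alpha * (1-q)^(1-alpha) = 0.8^6 * 0.95^-5 = 0.338783.
sum = 204.8 + 0.338783 = 205.138783.
D = (1/5)*log(205.138783) = 1.0647

1.0647


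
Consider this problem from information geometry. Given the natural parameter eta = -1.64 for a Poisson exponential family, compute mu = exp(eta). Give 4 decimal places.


Expectation parameter for Poisson exponential family:
mu = exp(eta).
eta = -1.64.
mu = exp(-1.64) = 0.1940

0.1940


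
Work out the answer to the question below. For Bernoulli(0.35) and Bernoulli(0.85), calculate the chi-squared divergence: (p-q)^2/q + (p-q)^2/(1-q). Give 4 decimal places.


Chi-squared divergence between Bernoulli distributions:
chi^2 = (p-q)^2/q + (p-q)^2/(1-q).
p = 0.35, q = 0.85, p-q = -0.5.
(p-q)^2 = 0.25.
term1 = 0.25/0.85 = 0.294118.
term2 = 0.25/0.15 = 1.666667.
chi^2 = 0.294118 + 1.666667 = 1.9608

1.9608


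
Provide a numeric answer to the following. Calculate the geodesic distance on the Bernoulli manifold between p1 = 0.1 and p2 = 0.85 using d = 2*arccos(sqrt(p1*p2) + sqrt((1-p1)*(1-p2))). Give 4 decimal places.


Geodesic distance on Bernoulli manifold:
d(p1,p2) = 2*arccos(sqrt(p1*p2) + sqrt((1-p1)*(1-p2))).
sqrt(p1*p2) = sqrt(0.1*0.85) = 0.291548.
sqrt((1-p1)*(1-p2)) = sqrt(0.9*0.15) = 0.367423.
arg = 0.291548 + 0.367423 = 0.658971.
d = 2*arccos(0.658971) = 1.7027

1.7027


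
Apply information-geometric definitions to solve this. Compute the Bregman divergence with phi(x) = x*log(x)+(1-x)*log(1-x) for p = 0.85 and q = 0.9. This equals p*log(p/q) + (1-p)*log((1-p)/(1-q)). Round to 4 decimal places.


Bregman divergence with negative entropy generator:
D = p*log(p/q) + (1-p)*log((1-p)/(1-q)).
p = 0.85, q = 0.9.
p*log(p/q) = 0.85*log(0.85/0.9) = -0.048585.
(1-p)*log((1-p)/(1-q)) = 0.15*log(0.15/0.1) = 0.06082.
D = -0.048585 + 0.06082 = 0.0122

0.0122


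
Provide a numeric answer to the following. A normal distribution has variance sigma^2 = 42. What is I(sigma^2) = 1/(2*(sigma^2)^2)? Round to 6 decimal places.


Fisher information for variance: I(sigma^2) = 1/(2*sigma^4).
sigma^2 = 42, so sigma^4 = 1764.
I = 1/(2*1764) = 1/3528 = 0.000283

0.000283


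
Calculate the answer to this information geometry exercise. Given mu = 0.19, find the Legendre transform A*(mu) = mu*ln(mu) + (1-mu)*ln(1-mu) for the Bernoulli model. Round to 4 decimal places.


Legendre transform for Bernoulli:
A*(mu) = mu*log(mu) + (1-mu)*log(1-mu).
mu = 0.19, 1-mu = 0.81.
mu*log(mu) = 0.19*log(0.19) = -0.315539.
(1-mu)*log(1-mu) = 0.81*log(0.81) = -0.170684.
A* = -0.315539 + -0.170684 = -0.4862

-0.4862


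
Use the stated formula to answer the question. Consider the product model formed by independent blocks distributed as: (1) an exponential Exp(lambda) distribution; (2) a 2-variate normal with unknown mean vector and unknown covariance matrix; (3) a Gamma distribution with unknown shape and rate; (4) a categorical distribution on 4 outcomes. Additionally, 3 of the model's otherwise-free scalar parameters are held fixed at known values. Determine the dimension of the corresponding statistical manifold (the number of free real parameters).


The dimension of a statistical manifold equals the number of free
(independent) real parameters of the model. For a product of independent
blocks the parameter counts add.
- exponential (lambda): 1.
- 2-variate normal: 2 (mean) + 2*3/2 = 3 (symmetric covariance) = 5.
- Gamma (shape, rate): 2.
- categorical on 4 outcomes (probabilities sum to 1): 4-1 = 3.
Total = 1 + 5 + 2 + 3 = 11.
3 parameter(s) fixed at known values: 11 - 3 = 8.
Dimension = 8

8


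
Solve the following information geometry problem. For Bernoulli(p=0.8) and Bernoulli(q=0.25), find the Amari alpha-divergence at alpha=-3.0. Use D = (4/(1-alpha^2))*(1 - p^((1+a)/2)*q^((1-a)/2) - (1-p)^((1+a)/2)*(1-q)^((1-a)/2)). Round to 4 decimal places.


Amari alpha-divergence:
D = (4/(1-alpha^2))*(1 - p^((1+a)/2)*q^((1-a)/2) - (1-p)^((1+a)/2)*(1-q)^((1-a)/2)).
alpha = -3.0, p = 0.8, q = 0.25.
e1 = (1+alpha)/2 = -1.0, e2 = (1-alpha)/2 = 2.0.
t1 = p^e1 * q^e2 = 0.8^-1.0 * 0.25^2.0 = 0.078125.
t2 = (1-p)^e1 * (1-q)^e2 = 0.2^-1.0 * 0.75^2.0 = 2.8125.
4/(1-alpha^2) = -0.5.
D = -0.5*(1 - 0.078125 - 2.8125) = 0.9453

0.9453


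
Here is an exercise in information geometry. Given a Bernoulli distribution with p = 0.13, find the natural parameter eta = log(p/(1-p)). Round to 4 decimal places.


Natural parameter for Bernoulli: eta = log(p/(1-p)).
p = 0.13, 1-p = 0.87.
p/(1-p) = 0.149425.
eta = log(0.149425) = -1.9010

-1.9010


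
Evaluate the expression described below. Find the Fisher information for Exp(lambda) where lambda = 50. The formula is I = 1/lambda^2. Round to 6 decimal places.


Fisher information for exponential: I(lambda) = 1/lambda^2.
lambda = 50, lambda^2 = 2500.
I = 1/2500 = 0.000400

0.000400


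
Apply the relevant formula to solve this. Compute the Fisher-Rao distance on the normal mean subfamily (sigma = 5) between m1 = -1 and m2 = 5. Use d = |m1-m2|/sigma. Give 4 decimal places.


On the fixed-variance normal subfamily, geodesic distance = |m1-m2|/sigma.
|-1 - 5| = 6.
sigma = 5.
d = 6/5 = 1.2000

1.2000


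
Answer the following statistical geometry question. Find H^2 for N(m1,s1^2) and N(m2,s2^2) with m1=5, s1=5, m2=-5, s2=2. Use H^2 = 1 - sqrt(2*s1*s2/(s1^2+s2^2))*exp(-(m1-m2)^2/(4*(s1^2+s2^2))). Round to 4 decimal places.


Squared Hellinger distance for Gaussians:
H^2 = 1 - sqrt(2*s1*s2/(s1^2+s2^2)) * exp(-(m1-m2)^2/(4*(s1^2+s2^2))).
s1^2 = 25, s2^2 = 4, s1^2+s2^2 = 29.
sqrt(2*5*2/(29)) = 0.830455.
(m1-m2)^2 = (10)^2 = 100.
exp(-100/(4*29)) = exp(-0.862069) = 0.422287.
H^2 = 1 - 0.830455*0.422287 = 0.6493

0.6493


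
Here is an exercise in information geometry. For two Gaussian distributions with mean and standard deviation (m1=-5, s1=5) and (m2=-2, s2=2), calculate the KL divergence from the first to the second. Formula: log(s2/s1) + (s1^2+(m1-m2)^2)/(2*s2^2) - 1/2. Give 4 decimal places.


KL divergence between normal distributions:
KL = log(s2/s1) + (s1^2 + (m1-m2)^2)/(2*s2^2) - 1/2.
log(2/5) = -0.916291.
(5^2 + (-5--2)^2)/(2*2^2) = (25 + 9)/8 = 4.25.
KL = -0.916291 + 4.25 - 0.5 = 2.8337

2.8337


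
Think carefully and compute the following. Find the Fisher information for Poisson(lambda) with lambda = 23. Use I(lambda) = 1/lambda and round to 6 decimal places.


Fisher information for Poisson: I(lambda) = 1/lambda.
lambda = 23.
I(lambda) = 1/23 = 0.043478

0.043478


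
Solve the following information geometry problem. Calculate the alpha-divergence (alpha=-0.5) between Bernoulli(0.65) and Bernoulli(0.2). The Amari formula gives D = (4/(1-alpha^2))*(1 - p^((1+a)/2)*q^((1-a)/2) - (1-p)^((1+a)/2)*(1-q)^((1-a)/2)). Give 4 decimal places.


Amari alpha-divergence:
D = (4/(1-alpha^2))*(1 - p^((1+a)/2)*q^((1-a)/2) - (1-p)^((1+a)/2)*(1-q)^((1-a)/2)).
alpha = -0.5, p = 0.65, q = 0.2.
e1 = (1+alpha)/2 = 0.25, e2 = (1-alpha)/2 = 0.75.
t1 = p^e1 * q^e2 = 0.65^0.25 * 0.2^0.75 = 0.268535.
t2 = (1-p)^e1 * (1-q)^e2 = 0.35^0.25 * 0.8^0.75 = 0.650631.
4/(1-alpha^2) = 5.333333.
D = 5.333333*(1 - 0.268535 - 0.650631) = 0.4311

0.4311


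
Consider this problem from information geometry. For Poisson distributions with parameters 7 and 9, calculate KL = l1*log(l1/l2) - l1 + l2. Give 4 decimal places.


KL divergence for Poisson:
KL = l1*log(l1/l2) - l1 + l2.
l1 = 7, l2 = 9.
log(7/9) = -0.251314.
l1*log(l1/l2) = 7 * -0.251314 = -1.759201.
KL = -1.759201 - 7 + 9 = 0.2408

0.2408


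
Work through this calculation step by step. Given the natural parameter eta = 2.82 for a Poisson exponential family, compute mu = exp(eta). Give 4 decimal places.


Expectation parameter for Poisson exponential family:
mu = exp(eta).
eta = 2.82.
mu = exp(2.82) = 16.7769

16.7769


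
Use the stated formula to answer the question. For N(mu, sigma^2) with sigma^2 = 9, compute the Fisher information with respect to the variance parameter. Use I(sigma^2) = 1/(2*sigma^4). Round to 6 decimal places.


Fisher information for variance: I(sigma^2) = 1/(2*sigma^4).
sigma^2 = 9, so sigma^4 = 81.
I = 1/(2*81) = 1/162 = 0.006173

0.006173


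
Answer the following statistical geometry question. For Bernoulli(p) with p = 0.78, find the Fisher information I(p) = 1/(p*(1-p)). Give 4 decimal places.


For Bernoulli(p), Fisher information is I(p) = 1/(p*(1-p)).
p = 0.78, 1-p = 0.22.
p*(1-p) = 0.1716.
I(p) = 1/0.1716 = 5.8275

5.8275


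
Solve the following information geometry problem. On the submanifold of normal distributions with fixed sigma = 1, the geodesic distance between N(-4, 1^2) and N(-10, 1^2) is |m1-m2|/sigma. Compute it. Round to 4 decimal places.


On the fixed-variance normal subfamily, geodesic distance = |m1-m2|/sigma.
|-4 - -10| = 6.
sigma = 1.
d = 6/1 = 6.0000

6.0000


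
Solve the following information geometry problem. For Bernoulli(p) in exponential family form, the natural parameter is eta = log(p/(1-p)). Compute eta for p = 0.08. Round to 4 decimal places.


Natural parameter for Bernoulli: eta = log(p/(1-p)).
p = 0.08, 1-p = 0.92.
p/(1-p) = 0.086957.
eta = log(0.086957) = -2.4423

-2.4423


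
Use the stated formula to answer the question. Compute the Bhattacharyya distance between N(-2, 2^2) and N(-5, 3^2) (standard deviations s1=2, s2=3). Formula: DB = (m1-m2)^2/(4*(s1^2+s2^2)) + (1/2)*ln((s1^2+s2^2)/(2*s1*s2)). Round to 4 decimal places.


Bhattacharyya distance between two Gaussians:
DB = (m1-m2)^2/(4*(s1^2+s2^2)) + (1/2)*ln((s1^2+s2^2)/(2*s1*s2)).
(m1-m2)^2 = (3)^2 = 9.
s1^2+s2^2 = 4 + 9 = 13.
term1 = 9/52 = 0.173077.
term2 = 0.5*ln(13/12.0) = 0.040021.
DB = 0.173077 + 0.040021 = 0.2131

0.2131


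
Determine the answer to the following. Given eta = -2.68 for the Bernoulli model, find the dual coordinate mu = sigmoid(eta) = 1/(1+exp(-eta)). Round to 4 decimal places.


Dual coordinate (expectation parameter) for Bernoulli:
mu = 1/(1+exp(-eta)).
eta = -2.68.
exp(-eta) = exp(2.68) = 14.585093.
mu = 1/(1+14.585093) = 0.0642

0.0642


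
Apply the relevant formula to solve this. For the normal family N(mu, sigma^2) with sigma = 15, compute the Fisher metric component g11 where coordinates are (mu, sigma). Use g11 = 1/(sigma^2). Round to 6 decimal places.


For the 2-parameter normal family, the Fisher metric has:
  g11 = 1/sigma^2, g22 = 2/sigma^2.
sigma = 15, sigma^2 = 225.
g11 = 0.004444

0.004444


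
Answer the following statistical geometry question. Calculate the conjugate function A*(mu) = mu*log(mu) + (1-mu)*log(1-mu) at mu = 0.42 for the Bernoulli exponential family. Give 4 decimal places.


Legendre transform for Bernoulli:
A*(mu) = mu*log(mu) + (1-mu)*log(1-mu).
mu = 0.42, 1-mu = 0.58.
mu*log(mu) = 0.42*log(0.42) = -0.36435.
(1-mu)*log(1-mu) = 0.58*log(0.58) = -0.315942.
A* = -0.36435 + -0.315942 = -0.6803

-0.6803


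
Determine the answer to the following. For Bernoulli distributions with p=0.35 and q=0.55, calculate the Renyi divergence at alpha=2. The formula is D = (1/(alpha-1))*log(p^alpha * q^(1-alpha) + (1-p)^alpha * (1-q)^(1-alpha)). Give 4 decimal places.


Renyi divergence of order alpha between Bernoulli distributions:
D = (1/(alpha-1))*log(p^alpha * q^(1-alpha) + (1-p)^alpha * (1-q)^(1-alpha)).
alpha = 2, p = 0.35, q = 0.55.
p^alpha * q^(1-alpha) = 0.35^2 * 0.55^-1 = 0.222727.
(1-p)^alpha * (1-q)^(1-alpha) = 0.65^2 * 0.45^-1 = 0.938889.
sum = 0.222727 + 0.938889 = 1.161616.
D = (1/1)*log(1.161616) = 0.1498

0.1498


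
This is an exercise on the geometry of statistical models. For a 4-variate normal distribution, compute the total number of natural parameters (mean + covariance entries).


Exponential family dimension calculation:
For 4-dim MVN: mean has 4 params, covariance has 4*5/2 = 10 unique entries.
Total dim = 4 + 10 = 14.

14


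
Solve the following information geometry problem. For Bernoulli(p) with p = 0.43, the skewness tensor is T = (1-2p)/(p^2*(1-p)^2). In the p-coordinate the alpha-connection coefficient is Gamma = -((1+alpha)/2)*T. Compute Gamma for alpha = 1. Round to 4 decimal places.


Skewness (Amari-Chentsov) tensor: T = (1-2p)/(p^2*(1-p)^2).
p = 0.43, 1-2p = 0.14, p^2 = 0.1849, (1-p)^2 = 0.3249.
T = 0.14/(0.1849 * 0.3249) = 2.330459.
In the p-coordinate, Gamma^(alpha) = Gamma^(0) - (alpha/2)*T with Gamma^(0) = (1/2)*g'(p) = -T/2,
so Gamma^(alpha) = -((1+alpha)/2)*T.
alpha = 1, -(1+alpha)/2 = -1.0.
Gamma = -1.0 * 2.330459 = -2.3305

-2.3305


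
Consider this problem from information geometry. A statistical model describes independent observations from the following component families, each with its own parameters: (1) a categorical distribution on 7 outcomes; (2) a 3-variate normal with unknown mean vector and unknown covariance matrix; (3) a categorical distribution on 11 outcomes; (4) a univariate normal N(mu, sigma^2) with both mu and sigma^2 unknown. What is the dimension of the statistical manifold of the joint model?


The dimension of a statistical manifold equals the number of free
(independent) real parameters of the model. For a product of independent
blocks the parameter counts add.
- categorical on 7 outcomes (probabilities sum to 1): 7-1 = 6.
- 3-variate normal: 3 (mean) + 3*4/2 = 6 (symmetric covariance) = 9.
- categorical on 11 outcomes (probabilities sum to 1): 11-1 = 10.
- normal (mu, sigma^2): 2.
Total = 6 + 9 + 10 + 2 = 27.
Dimension = 27

27


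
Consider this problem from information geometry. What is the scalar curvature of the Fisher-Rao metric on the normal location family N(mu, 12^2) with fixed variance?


This family has a single free parameter, so its statistical manifold
is 1-dimensional. The Riemann curvature tensor of any 1-dimensional
Riemannian manifold vanishes identically, so R = 0.

0


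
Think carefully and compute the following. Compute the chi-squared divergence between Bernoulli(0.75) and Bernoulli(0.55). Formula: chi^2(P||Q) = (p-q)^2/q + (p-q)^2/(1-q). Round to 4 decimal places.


Chi-squared divergence between Bernoulli distributions:
chi^2 = (p-q)^2/q + (p-q)^2/(1-q).
p = 0.75, q = 0.55, p-q = 0.2.
(p-q)^2 = 0.04.
term1 = 0.04/0.55 = 0.072727.
term2 = 0.04/0.45 = 0.088889.
chi^2 = 0.072727 + 0.088889 = 0.1616

0.1616


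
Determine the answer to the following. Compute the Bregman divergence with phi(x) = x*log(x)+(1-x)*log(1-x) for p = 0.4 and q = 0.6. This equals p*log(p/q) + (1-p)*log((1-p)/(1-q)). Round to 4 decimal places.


Bregman divergence with negative entropy generator:
D = p*log(p/q) + (1-p)*log((1-p)/(1-q)).
p = 0.4, q = 0.6.
p*log(p/q) = 0.4*log(0.4/0.6) = -0.162186.
(1-p)*log((1-p)/(1-q)) = 0.6*log(0.6/0.4) = 0.243279.
D = -0.162186 + 0.243279 = 0.0811

0.0811


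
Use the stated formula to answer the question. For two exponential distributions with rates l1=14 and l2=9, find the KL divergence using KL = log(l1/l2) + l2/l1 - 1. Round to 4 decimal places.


KL divergence for exponential family:
KL = log(l1/l2) + l2/l1 - 1.
log(14/9) = 0.441833.
9/14 = 0.642857.
KL = 0.441833 + 0.642857 - 1 = 0.0847

0.0847


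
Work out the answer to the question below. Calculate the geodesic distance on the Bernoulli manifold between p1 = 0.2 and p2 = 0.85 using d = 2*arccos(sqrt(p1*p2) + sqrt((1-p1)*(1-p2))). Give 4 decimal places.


Geodesic distance on Bernoulli manifold:
d(p1,p2) = 2*arccos(sqrt(p1*p2) + sqrt((1-p1)*(1-p2))).
sqrt(p1*p2) = sqrt(0.2*0.85) = 0.412311.
sqrt((1-p1)*(1-p2)) = sqrt(0.8*0.15) = 0.34641.
arg = 0.412311 + 0.34641 = 0.758721.
d = 2*arccos(0.758721) = 1.4189

1.4189


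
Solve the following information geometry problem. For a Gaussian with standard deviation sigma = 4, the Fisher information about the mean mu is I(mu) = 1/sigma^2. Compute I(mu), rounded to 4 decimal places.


The Fisher information for the mean of a normal distribution is I(mu) = 1/sigma^2.
sigma = 4, so sigma^2 = 16.
I(mu) = 1/16 = 0.0625

0.0625


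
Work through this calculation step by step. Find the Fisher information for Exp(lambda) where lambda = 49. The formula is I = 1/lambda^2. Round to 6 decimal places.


Fisher information for exponential: I(lambda) = 1/lambda^2.
lambda = 49, lambda^2 = 2401.
I = 1/2401 = 0.000416

0.000416


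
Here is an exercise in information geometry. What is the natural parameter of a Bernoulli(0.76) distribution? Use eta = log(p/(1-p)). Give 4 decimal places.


Natural parameter for Bernoulli: eta = log(p/(1-p)).
p = 0.76, 1-p = 0.24.
p/(1-p) = 3.166667.
eta = log(3.166667) = 1.1527

1.1527


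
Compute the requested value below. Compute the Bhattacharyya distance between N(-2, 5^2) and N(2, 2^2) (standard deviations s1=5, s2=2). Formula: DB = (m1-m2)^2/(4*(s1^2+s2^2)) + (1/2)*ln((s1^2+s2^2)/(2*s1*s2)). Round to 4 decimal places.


Bhattacharyya distance between two Gaussians:
DB = (m1-m2)^2/(4*(s1^2+s2^2)) + (1/2)*ln((s1^2+s2^2)/(2*s1*s2)).
(m1-m2)^2 = (-4)^2 = 16.
s1^2+s2^2 = 25 + 4 = 29.
term1 = 16/116 = 0.137931.
term2 = 0.5*ln(29/20.0) = 0.185782.
DB = 0.137931 + 0.185782 = 0.3237

0.3237


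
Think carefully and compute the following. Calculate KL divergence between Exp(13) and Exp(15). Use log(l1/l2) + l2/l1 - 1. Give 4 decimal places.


KL divergence for exponential family:
KL = log(l1/l2) + l2/l1 - 1.
log(13/15) = -0.143101.
15/13 = 1.153846.
KL = -0.143101 + 1.153846 - 1 = 0.0107

0.0107


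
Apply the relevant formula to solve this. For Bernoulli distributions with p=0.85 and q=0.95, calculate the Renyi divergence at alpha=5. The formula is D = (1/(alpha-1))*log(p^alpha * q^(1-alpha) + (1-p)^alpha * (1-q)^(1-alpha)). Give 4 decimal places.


Renyi divergence of order alpha between Bernoulli distributions:
D = (1/(alpha-1))*log(p^alpha * q^(1-alpha) + (1-p)^alpha * (1-q)^(1-alpha)).
alpha = 5, p = 0.85, q = 0.95.
p^alpha * q^(1-alpha) = 0.85^5 * 0.95^-4 = 0.544754.
(1-p)^alpha * (1-q)^(1-alpha) = 0.15^5 * 0.05^-4 = 12.15.
sum = 0.544754 + 12.15 = 12.694754.
D = (1/4)*log(12.694754) = 0.6353

0.6353


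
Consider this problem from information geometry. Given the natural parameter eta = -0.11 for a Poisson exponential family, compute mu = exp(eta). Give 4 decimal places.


Expectation parameter for Poisson exponential family:
mu = exp(eta).
eta = -0.11.
mu = exp(-0.11) = 0.8958

0.8958


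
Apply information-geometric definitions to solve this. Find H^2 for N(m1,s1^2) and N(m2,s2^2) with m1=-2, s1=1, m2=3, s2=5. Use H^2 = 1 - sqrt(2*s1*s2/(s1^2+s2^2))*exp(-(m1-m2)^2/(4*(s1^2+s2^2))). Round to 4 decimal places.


Squared Hellinger distance for Gaussians:
H^2 = 1 - sqrt(2*s1*s2/(s1^2+s2^2)) * exp(-(m1-m2)^2/(4*(s1^2+s2^2))).
s1^2 = 1, s2^2 = 25, s1^2+s2^2 = 26.
sqrt(2*1*5/(26)) = 0.620174.
(m1-m2)^2 = (-5)^2 = 25.
exp(-25/(4*26)) = exp(-0.240385) = 0.786325.
H^2 = 1 - 0.620174*0.786325 = 0.5123

0.5123


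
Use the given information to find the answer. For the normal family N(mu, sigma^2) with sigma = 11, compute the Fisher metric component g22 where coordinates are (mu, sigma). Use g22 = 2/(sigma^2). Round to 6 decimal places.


For the 2-parameter normal family, the Fisher metric has:
  g11 = 1/sigma^2, g22 = 2/sigma^2.
sigma = 11, sigma^2 = 121.
g22 = 0.016529

0.016529


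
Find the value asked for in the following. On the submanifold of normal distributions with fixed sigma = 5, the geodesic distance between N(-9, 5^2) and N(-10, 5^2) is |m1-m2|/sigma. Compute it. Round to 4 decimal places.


On the fixed-variance normal subfamily, geodesic distance = |m1-m2|/sigma.
|-9 - -10| = 1.
sigma = 5.
d = 1/5 = 0.2000

0.2000


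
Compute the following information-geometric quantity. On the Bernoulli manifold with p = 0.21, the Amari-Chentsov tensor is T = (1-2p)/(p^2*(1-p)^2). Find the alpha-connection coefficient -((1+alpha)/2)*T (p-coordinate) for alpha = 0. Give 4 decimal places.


Skewness (Amari-Chentsov) tensor: T = (1-2p)/(p^2*(1-p)^2).
p = 0.21, 1-2p = 0.58, p^2 = 0.0441, (1-p)^2 = 0.6241.
T = 0.58/(0.0441 * 0.6241) = 21.07343.
In the p-coordinate, Gamma^(alpha) = Gamma^(0) - (alpha/2)*T with Gamma^(0) = (1/2)*g'(p) = -T/2,
so Gamma^(alpha) = -((1+alpha)/2)*T.
alpha = 0, -(1+alpha)/2 = -0.5.
Gamma = -0.5 * 21.07343 = -10.5367

-10.5367


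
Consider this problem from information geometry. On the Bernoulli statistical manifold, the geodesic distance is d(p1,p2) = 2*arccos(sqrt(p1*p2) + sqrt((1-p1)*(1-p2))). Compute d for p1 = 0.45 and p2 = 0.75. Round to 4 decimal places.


Geodesic distance on Bernoulli manifold:
d(p1,p2) = 2*arccos(sqrt(p1*p2) + sqrt((1-p1)*(1-p2))).
sqrt(p1*p2) = sqrt(0.45*0.75) = 0.580948.
sqrt((1-p1)*(1-p2)) = sqrt(0.55*0.25) = 0.37081.
arg = 0.580948 + 0.37081 = 0.951757.
d = 2*arccos(0.951757) = 0.6238

0.6238


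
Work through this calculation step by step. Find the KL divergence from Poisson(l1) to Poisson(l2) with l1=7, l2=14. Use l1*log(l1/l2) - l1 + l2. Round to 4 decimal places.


KL divergence for Poisson:
KL = l1*log(l1/l2) - l1 + l2.
l1 = 7, l2 = 14.
log(7/14) = -0.693147.
l1*log(l1/l2) = 7 * -0.693147 = -4.85203.
KL = -4.85203 - 7 + 14 = 2.1480

2.1480


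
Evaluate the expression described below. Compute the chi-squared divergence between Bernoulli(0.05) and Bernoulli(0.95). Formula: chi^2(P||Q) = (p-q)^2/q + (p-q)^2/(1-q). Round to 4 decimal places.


Chi-squared divergence between Bernoulli distributions:
chi^2 = (p-q)^2/q + (p-q)^2/(1-q).
p = 0.05, q = 0.95, p-q = -0.9.
(p-q)^2 = 0.81.
term1 = 0.81/0.95 = 0.852632.
term2 = 0.81/0.05 = 16.2.
chi^2 = 0.852632 + 16.2 = 17.0526

17.0526


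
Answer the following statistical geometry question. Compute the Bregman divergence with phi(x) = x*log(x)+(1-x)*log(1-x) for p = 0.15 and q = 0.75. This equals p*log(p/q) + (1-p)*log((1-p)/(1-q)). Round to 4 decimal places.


Bregman divergence with negative entropy generator:
D = p*log(p/q) + (1-p)*log((1-p)/(1-q)).
p = 0.15, q = 0.75.
p*log(p/q) = 0.15*log(0.15/0.75) = -0.241416.
(1-p)*log((1-p)/(1-q)) = 0.85*log(0.85/0.25) = 1.040209.
D = -0.241416 + 1.040209 = 0.7988

0.7988


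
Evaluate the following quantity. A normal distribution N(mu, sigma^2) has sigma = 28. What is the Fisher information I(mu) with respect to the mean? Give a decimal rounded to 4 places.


The Fisher information for the mean of a normal distribution is I(mu) = 1/sigma^2.
sigma = 28, so sigma^2 = 784.
I(mu) = 1/784 = 0.0013

0.0013


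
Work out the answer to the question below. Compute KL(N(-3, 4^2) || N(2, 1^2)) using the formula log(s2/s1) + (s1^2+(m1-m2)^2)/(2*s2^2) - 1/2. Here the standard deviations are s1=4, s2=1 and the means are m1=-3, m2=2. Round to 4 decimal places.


KL divergence between normal distributions:
KL = log(s2/s1) + (s1^2 + (m1-m2)^2)/(2*s2^2) - 1/2.
log(1/4) = -1.386294.
(4^2 + (-3-2)^2)/(2*1^2) = (16 + 25)/2 = 20.5.
KL = -1.386294 + 20.5 - 0.5 = 18.6137

18.6137


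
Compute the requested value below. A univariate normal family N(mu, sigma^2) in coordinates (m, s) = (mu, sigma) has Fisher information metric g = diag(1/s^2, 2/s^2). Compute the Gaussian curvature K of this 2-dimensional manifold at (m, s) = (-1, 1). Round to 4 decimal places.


The metric has the form g = (A dm^2 + B ds^2)/s^2 with A = 1, B = 2.
Substitute u = sqrt(A/B)*m: g = B*(du^2 + ds^2)/s^2, i.e. B times the
Poincare upper half-plane metric, which has constant Gaussian curvature -1.
Scaling a 2D metric by a constant c divides the Gaussian curvature by c,
so K = -1/B = -1/(2) = -0.5000 everywhere (the point (m, s) = (-1, 1) is irrelevant:
the curvature is constant).
The requested Gaussian curvature is K = -0.5000.

-0.5000


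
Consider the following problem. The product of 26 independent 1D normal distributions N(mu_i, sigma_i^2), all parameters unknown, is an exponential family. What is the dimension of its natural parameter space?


Exponential family dimension calculation:
Each univariate normal has two natural parameters (mu/sigma^2 and -1/(2 sigma^2)).
With 26 independent components, dim = 2 * 26 = 52.

52


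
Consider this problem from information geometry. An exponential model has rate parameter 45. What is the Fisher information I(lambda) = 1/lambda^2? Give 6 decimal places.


Fisher information for exponential: I(lambda) = 1/lambda^2.
lambda = 45, lambda^2 = 2025.
I = 1/2025 = 0.000494

0.000494


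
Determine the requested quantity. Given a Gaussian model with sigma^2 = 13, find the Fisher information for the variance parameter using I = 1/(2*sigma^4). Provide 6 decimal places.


Fisher information for variance: I(sigma^2) = 1/(2*sigma^4).
sigma^2 = 13, so sigma^4 = 169.
I = 1/(2*169) = 1/338 = 0.002959

0.002959


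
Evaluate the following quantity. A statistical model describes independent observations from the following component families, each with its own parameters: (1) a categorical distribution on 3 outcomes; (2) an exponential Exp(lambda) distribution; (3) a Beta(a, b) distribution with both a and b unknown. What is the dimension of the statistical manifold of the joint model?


The dimension of a statistical manifold equals the number of free
(independent) real parameters of the model. For a product of independent
blocks the parameter counts add.
- categorical on 3 outcomes (probabilities sum to 1): 3-1 = 2.
- exponential (lambda): 1.
- Beta (a, b): 2.
Total = 2 + 1 + 2 = 5.
Dimension = 5

5


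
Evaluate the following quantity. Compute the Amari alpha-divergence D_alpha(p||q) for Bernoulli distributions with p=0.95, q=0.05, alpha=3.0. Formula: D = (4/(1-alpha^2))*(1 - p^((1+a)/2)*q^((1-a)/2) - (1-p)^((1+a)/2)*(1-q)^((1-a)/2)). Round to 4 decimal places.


Amari alpha-divergence:
D = (4/(1-alpha^2))*(1 - p^((1+a)/2)*q^((1-a)/2) - (1-p)^((1+a)/2)*(1-q)^((1-a)/2)).
alpha = 3.0, p = 0.95, q = 0.05.
e1 = (1+alpha)/2 = 2.0, e2 = (1-alpha)/2 = -1.0.
t1 = p^e1 * q^e2 = 0.95^2.0 * 0.05^-1.0 = 18.05.
t2 = (1-p)^e1 * (1-q)^e2 = 0.05^2.0 * 0.95^-1.0 = 0.002632.
4/(1-alpha^2) = -0.5.
D = -0.5*(1 - 18.05 - 0.002632) = 8.5263

8.5263


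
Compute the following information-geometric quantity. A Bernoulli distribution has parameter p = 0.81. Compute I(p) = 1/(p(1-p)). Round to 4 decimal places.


For Bernoulli(p), Fisher information is I(p) = 1/(p*(1-p)).
p = 0.81, 1-p = 0.19.
p*(1-p) = 0.1539.
I(p) = 1/0.1539 = 6.4977

6.4977


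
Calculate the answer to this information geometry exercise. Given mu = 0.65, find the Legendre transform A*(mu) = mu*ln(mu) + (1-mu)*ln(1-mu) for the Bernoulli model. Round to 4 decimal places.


Legendre transform for Bernoulli:
A*(mu) = mu*log(mu) + (1-mu)*log(1-mu).
mu = 0.65, 1-mu = 0.35.
mu*log(mu) = 0.65*log(0.65) = -0.280009.
(1-mu)*log(1-mu) = 0.35*log(0.35) = -0.367438.
A* = -0.280009 + -0.367438 = -0.6474

-0.6474


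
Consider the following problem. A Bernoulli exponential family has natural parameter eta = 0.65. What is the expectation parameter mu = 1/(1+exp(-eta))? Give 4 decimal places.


Dual coordinate (expectation parameter) for Bernoulli:
mu = 1/(1+exp(-eta)).
eta = 0.65.
exp(-eta) = exp(-0.65) = 0.522046.
mu = 1/(1+0.522046) = 0.6570

0.6570


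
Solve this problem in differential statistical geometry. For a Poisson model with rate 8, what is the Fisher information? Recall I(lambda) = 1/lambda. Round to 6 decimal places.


Fisher information for Poisson: I(lambda) = 1/lambda.
lambda = 8.
I(lambda) = 1/8 = 0.125000

0.125000


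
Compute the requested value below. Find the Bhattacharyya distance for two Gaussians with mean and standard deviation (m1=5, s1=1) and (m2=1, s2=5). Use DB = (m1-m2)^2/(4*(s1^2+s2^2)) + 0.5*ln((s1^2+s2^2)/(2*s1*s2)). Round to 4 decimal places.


Bhattacharyya distance between two Gaussians:
DB = (m1-m2)^2/(4*(s1^2+s2^2)) + (1/2)*ln((s1^2+s2^2)/(2*s1*s2)).
(m1-m2)^2 = (4)^2 = 16.
s1^2+s2^2 = 1 + 25 = 26.
term1 = 16/104 = 0.153846.
term2 = 0.5*ln(26/10.0) = 0.477756.
DB = 0.153846 + 0.477756 = 0.6316

0.6316


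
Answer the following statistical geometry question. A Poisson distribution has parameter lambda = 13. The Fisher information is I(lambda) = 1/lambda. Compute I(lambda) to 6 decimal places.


Fisher information for Poisson: I(lambda) = 1/lambda.
lambda = 13.
I(lambda) = 1/13 = 0.076923

0.076923


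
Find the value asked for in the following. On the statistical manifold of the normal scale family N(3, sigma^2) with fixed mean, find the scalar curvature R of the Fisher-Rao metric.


This family has a single free parameter, so its statistical manifold
is 1-dimensional. The Riemann curvature tensor of any 1-dimensional
Riemannian manifold vanishes identically, so R = 0.

0


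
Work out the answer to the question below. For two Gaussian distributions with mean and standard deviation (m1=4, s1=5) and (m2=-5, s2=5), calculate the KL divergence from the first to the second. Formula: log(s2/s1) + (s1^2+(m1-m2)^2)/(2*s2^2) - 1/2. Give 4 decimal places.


KL divergence between normal distributions:
KL = log(s2/s1) + (s1^2 + (m1-m2)^2)/(2*s2^2) - 1/2.
log(5/5) = 0.0.
(5^2 + (4--5)^2)/(2*5^2) = (25 + 81)/50 = 2.12.
KL = 0.0 + 2.12 - 0.5 = 1.6200

1.6200


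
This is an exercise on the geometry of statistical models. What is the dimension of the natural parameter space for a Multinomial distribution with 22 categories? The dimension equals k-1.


Exponential family dimension calculation:
For Multinomial with k=22 categories, dim = k-1 = 21.

21


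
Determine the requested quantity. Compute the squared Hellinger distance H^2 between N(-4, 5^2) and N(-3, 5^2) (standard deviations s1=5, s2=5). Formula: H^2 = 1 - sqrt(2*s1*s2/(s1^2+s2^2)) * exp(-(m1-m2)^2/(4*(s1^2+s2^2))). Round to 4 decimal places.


Squared Hellinger distance for Gaussians:
H^2 = 1 - sqrt(2*s1*s2/(s1^2+s2^2)) * exp(-(m1-m2)^2/(4*(s1^2+s2^2))).
s1^2 = 25, s2^2 = 25, s1^2+s2^2 = 50.
sqrt(2*5*5/(50)) = 1.0.
(m1-m2)^2 = (-1)^2 = 1.
exp(-1/(4*50)) = exp(-0.005) = 0.995012.
H^2 = 1 - 1.0*0.995012 = 0.0050

0.0050


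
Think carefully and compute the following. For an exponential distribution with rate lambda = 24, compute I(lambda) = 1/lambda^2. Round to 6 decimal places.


Fisher information for exponential: I(lambda) = 1/lambda^2.
lambda = 24, lambda^2 = 576.
I = 1/576 = 0.001736

0.001736


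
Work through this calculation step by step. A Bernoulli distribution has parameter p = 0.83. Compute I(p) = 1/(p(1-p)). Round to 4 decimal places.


For Bernoulli(p), Fisher information is I(p) = 1/(p*(1-p)).
p = 0.83, 1-p = 0.17.
p*(1-p) = 0.1411.
I(p) = 1/0.1411 = 7.0872

7.0872


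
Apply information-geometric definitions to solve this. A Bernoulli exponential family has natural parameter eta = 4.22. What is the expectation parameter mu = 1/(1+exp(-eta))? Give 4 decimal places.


Dual coordinate (expectation parameter) for Bernoulli:
mu = 1/(1+exp(-eta)).
eta = 4.22.
exp(-eta) = exp(-4.22) = 0.014699.
mu = 1/(1+0.014699) = 0.9855

0.9855
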